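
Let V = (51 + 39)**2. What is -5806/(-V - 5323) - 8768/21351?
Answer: 6271042/286594473 ≈ 0.021881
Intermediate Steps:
V = 8100 (V = 90**2 = 8100)
-5806/(-V - 5323) - 8768/21351 = -5806/(-1*8100 - 5323) - 8768/21351 = -5806/(-8100 - 5323) - 8768*1/21351 = -5806/(-13423) - 8768/21351 = -5806*(-1/13423) - 8768/21351 = 5806/13423 - 8768/21351 = 6271042/286594473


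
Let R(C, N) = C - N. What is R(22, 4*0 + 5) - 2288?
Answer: -2271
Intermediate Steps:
R(22, 4*0 + 5) - 2288 = (22 - (4*0 + 5)) - 2288 = (22 - (0 + 5)) - 2288 = (22 - 1*5) - 2288 = (22 - 5) - 2288 = 17 - 2288 = -2271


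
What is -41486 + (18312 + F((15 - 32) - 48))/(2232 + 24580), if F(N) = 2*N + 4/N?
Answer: -36149894627/871390 ≈ -41485.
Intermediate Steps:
-41486 + (18312 + F((15 - 32) - 48))/(2232 + 24580) = -41486 + (18312 + (2*((15 - 32) - 48) + 4/((15 - 32) - 48)))/(2232 + 24580) = -41486 + (18312 + (2*(-17 - 48) + 4/(-17 - 48)))/26812 = -41486 + (18312 + (2*(-65) + 4/(-65)))*(1/26812) = -41486 + (18312 + (-130 + 4*(-1/65)))*(1/26812) = -41486 + (18312 + (-130 - 4/65))*(1/26812) = -41486 + (18312 - 8454/65)*(1/26812) = -41486 + (1181826/65)*(1/26812) = -41486 + 590913/871390 = -36149894627/871390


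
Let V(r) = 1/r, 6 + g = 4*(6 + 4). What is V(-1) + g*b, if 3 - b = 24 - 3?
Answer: -613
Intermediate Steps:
g = 34 (g = -6 + 4*(6 + 4) = -6 + 4*10 = -6 + 40 = 34)
b = -18 (b = 3 - (24 - 3) = 3 - 1*21 = 3 - 21 = -18)
V(-1) + g*b = 1/(-1) + 34*(-18) = -1 - 612 = -613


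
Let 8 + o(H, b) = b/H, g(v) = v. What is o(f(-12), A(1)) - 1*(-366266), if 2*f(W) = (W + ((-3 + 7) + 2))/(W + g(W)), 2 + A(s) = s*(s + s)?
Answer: 366258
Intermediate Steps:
A(s) = -2 + 2*s**2 (A(s) = -2 + s*(s + s) = -2 + s*(2*s) = -2 + 2*s**2)
f(W) = (6 + W)/(4*W) (f(W) = ((W + ((-3 + 7) + 2))/(W + W))/2 = ((W + (4 + 2))/((2*W)))/2 = ((W + 6)*(1/(2*W)))/2 = ((6 + W)*(1/(2*W)))/2 = ((6 + W)/(2*W))/2 = (6 + W)/(4*W))
o(H, b) = -8 + b/H
o(f(-12), A(1)) - 1*(-366266) = (-8 + (-2 + 2*1**2)/(((1/4)*(6 - 12)/(-12)))) - 1*(-366266) = (-8 + (-2 + 2*1)/(((1/4)*(-1/12)*(-6)))) + 366266 = (-8 + (-2 + 2)/(1/8)) + 366266 = (-8 + 0*8) + 366266 = (-8 + 0) + 366266 = -8 + 366266 = 366258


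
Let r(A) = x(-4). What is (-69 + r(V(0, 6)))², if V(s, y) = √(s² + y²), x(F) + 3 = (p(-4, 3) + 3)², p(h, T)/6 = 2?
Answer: 23409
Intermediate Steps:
p(h, T) = 12 (p(h, T) = 6*2 = 12)
x(F) = 222 (x(F) = -3 + (12 + 3)² = -3 + 15² = -3 + 225 = 222)
r(A) = 222
(-69 + r(V(0, 6)))² = (-69 + 222)² = 153² = 23409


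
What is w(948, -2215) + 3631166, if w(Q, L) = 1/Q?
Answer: 3442345369/948 ≈ 3.6312e+6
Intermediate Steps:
w(948, -2215) + 3631166 = 1/948 + 3631166 = 3442345369/948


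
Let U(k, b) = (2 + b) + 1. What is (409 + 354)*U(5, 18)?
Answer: 16023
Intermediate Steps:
U(k, b) = 3 + b
(409 + 354)*U(5, 18) = (409 + 354)*(3 + 18) = 763*21 = 16023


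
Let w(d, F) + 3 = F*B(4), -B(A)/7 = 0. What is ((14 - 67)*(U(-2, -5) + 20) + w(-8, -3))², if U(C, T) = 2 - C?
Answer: 1625625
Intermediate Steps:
B(A) = 0 (B(A) = -7*0 = 0)
w(d, F) = -3 (w(d, F) = -3 + F*0 = -3 + 0 = -3)
((14 - 67)*(U(-2, -5) + 20) + w(-8, -3))² = ((14 - 67)*((2 - 1*(-2)) + 20) - 3)² = (-53*((2 + 2) + 20) - 3)² = (-53*(4 + 20) - 3)² = (-53*24 - 3)² = (-1272 - 3)² = (-1275)² = 1625625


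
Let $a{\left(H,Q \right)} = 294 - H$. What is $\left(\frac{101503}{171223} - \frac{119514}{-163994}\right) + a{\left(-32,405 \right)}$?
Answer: $\frac{4595520494208}{14039772331} \approx 327.32$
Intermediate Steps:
$\left(\frac{101503}{171223} - \frac{119514}{-163994}\right) + a{\left(-32,405 \right)} = \left(\frac{101503}{171223} - \frac{119514}{-163994}\right) + \left(294 - -32\right) = \left(101503 \cdot \frac{1}{171223} - - \frac{59757}{81997}\right) + \left(294 + 32\right) = \left(\frac{101503}{171223} + \frac{59757}{81997}\right) + 326 = \frac{18554714302}{14039772331} + 326 = \frac{4595520494208}{14039772331}$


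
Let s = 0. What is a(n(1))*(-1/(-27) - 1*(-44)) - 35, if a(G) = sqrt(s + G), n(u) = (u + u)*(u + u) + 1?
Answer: -35 + 1189*sqrt(5)/27 ≈ 63.470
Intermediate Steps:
n(u) = 1 + 4*u**2 (n(u) = (2*u)*(2*u) + 1 = 4*u**2 + 1 = 1 + 4*u**2)
a(G) = sqrt(G) (a(G) = sqrt(0 + G) = sqrt(G))
a(n(1))*(-1/(-27) - 1*(-44)) - 35 = sqrt(1 + 4*1**2)*(-1/(-27) - 1*(-44)) - 35 = sqrt(1 + 4*1)*(-1*(-1/27) + 44) - 35 = sqrt(1 + 4)*(1/27 + 44) - 35 = sqrt(5)*(1189/27) - 35 = 1189*sqrt(5)/27 - 35 = -35 + 1189*sqrt(5)/27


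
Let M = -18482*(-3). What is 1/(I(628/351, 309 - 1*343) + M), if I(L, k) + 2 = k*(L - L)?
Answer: 1/55444 ≈ 1.8036e-5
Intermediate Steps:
I(L, k) = -2 (I(L, k) = -2 + k*(L - L) = -2 + k*0 = -2 + 0 = -2)
M = 55446
1/(I(628/351, 309 - 1*343) + M) = 1/(-2 + 55446) = 1/55444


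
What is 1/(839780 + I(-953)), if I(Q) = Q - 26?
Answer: 1/838801 ≈ 1.1922e-6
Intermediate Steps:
I(Q) = -26 + Q
1/(839780 + I(-953)) = 1/(839780 + (-26 - 953)) = 1/(839780 - 979) = 1/838801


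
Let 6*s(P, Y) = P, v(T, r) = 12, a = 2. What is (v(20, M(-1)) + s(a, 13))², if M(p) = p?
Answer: 1369/9 ≈ 152.11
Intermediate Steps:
s(P, Y) = P/6
(v(20, M(-1)) + s(a, 13))² = (12 + (⅙)*2)² = (12 + ⅓)² = (37/3)² = 1369/9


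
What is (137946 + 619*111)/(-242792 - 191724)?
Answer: -8985/18892 ≈ -0.47560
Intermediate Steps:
(137946 + 619*111)/(-242792 - 191724) = (137946 + 68709)/(-434516) = 206655*(-1/434516) = -8985/18892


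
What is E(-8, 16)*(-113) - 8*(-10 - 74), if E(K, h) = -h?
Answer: 2480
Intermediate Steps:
E(-8, 16)*(-113) - 8*(-10 - 74) = -1*16*(-113) - 8*(-10 - 74) = -16*(-113) - 8*(-84) = 1808 - 1*(-672) = 1808 + 672 = 2480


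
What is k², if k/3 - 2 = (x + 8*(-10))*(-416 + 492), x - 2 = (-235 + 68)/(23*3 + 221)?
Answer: 6743619535104/21025 ≈ 3.2074e+8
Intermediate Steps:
x = 413/290 (x = 2 + (-235 + 68)/(23*3 + 221) = 2 - 167/(69 + 221) = 2 - 167/290 = 413/290 ≈ 1.4241)
k = -2596848/145 (k = 6 + 3*((413/290 + 8*(-10))*(-416 + 492)) = 6 + 3*((413/290 - 80)*76) = 6 + 3*(-22787/290*76) = 6 + 3*(-865906/145) = 6 - 2597718/145 = -2596848/145 ≈ -17909.)
k² = (-2596848/145)² = 6743619535104/21025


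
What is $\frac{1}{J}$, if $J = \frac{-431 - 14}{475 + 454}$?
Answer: $- \frac{929}{445} \approx -2.0876$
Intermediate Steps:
$J = - \frac{445}{929} \approx -0.47901$
$\frac{1}{J} = \frac{1}{- \frac{445}{929}} = - \frac{929}{445}$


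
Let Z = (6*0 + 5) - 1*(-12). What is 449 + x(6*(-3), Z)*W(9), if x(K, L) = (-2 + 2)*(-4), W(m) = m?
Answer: 449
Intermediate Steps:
Z = 17 (Z = (0 + 5) + 12 = 5 + 12 = 17)
x(K, L) = 0 (x(K, L) = 0*(-4) = 0)
449 + x(6*(-3), Z)*W(9) = 449 + 0*9 = 449 + 0 = 449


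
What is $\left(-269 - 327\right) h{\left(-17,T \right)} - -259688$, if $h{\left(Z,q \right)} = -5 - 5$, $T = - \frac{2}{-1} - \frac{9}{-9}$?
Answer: $265648$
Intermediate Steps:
$T = 3$ ($T = \left(-2\right) \left(-1\right) - -1 = 2 + 1 = 3$)
$h{\left(Z,q \right)} = -10$ ($h{\left(Z,q \right)} = -5 - 5 = -10$)
$\left(-269 - 327\right) h{\left(-17,T \right)} - -259688 = \left(-269 - 327\right) \left(-10\right) - -259688 = \left(-596\right) \left(-10\right) + 259688 = 5960 + 259688 = 265648$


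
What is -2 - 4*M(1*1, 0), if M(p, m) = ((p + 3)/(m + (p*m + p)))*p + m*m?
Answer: -18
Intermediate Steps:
M(p, m) = m² + p*(3 + p)/(m + p + m*p) (M(p, m) = ((3 + p)/(m + (m*p + p)))*p + m² = ((3 + p)/(m + (p + m*p)))*p + m² = ((3 + p)/(m + p + m*p))*p + m² = p*(3 + p)/(m + p + m*p) + m² = m² + p*(3 + p)/(m + p + m*p))
-2 - 4*M(1*1, 0) = -2 - 4*(0³ + (1*1)² + 3*(1*1) + (1*1)*0² + (1*1)*0³)/(0 + 1*1 + 0*(1*1)) = -2 - 4*(0 + 1² + 3*1 + 1*0 + 1*0)/(0 + 1 + 0*1) = -2 - 4*(0 + 1 + 3 + 0 + 0)/(0 + 1 + 0) = -2 - 4*4/1 = -2 - 4*4 = -2 - 16 = -18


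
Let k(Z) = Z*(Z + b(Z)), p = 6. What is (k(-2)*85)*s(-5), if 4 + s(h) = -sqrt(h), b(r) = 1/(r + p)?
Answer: -1190 - 595*I*sqrt(5)/2 ≈ -1190.0 - 665.23*I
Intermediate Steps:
b(r) = 1/(6 + r) (b(r) = 1/(r + 6) = 1/(6 + r))
k(Z) = Z*(Z + 1/(6 + Z))
s(h) = -4 - sqrt(h)
(k(-2)*85)*s(-5) = (-2*(1 - 2*(6 - 2))/(6 - 2)*85)*(-4 - sqrt(-5)) = (-2*(1 - 2*4)/4*85)*(-4 - I*sqrt(5)) = (-2*1/4*(1 - 8)*85)*(-4 - I*sqrt(5)) = (-2*1/4*(-7)*85)*(-4 - I*sqrt(5)) = ((7/2)*85)*(-4 - I*sqrt(5)) = 595*(-4 - I*sqrt(5))/2 = -1190 - 595*I*sqrt(5)/2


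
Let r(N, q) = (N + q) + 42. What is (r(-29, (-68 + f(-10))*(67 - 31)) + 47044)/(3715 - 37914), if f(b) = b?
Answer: -44249/34199 ≈ -1.2939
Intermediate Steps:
r(N, q) = 42 + N + q
(r(-29, (-68 + f(-10))*(67 - 31)) + 47044)/(3715 - 37914) = ((42 - 29 + (-68 - 10)*(67 - 31)) + 47044)/(3715 - 37914) = ((42 - 29 - 78*36) + 47044)/(-34199) = ((42 - 29 - 2808) + 47044)*(-1/34199) = (-2795 + 47044)*(-1/34199) = 44249*(-1/34199) = -44249/34199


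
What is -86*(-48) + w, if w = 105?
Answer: 4233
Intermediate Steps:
-86*(-48) + w = -86*(-48) + 105 = 4128 + 105 = 4233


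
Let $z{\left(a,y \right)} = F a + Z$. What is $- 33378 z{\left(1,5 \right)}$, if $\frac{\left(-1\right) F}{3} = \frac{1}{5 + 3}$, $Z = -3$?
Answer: $\frac{450603}{4} \approx 1.1265 \cdot 10^{5}$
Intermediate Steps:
$F = - \frac{3}{8}$ ($F = - \frac{3}{5 + 3} = - \frac{3}{8} \approx -0.375$)
$z{\left(a,y \right)} = -3 - \frac{3 a}{8}$ ($z{\left(a,y \right)} = - \frac{3 a}{8} - 3 = -3 - \frac{3 a}{8}$)
$- 33378 z{\left(1,5 \right)} = - 33378 \left(-3 - \frac{3}{8}\right) = \left(-33378\right) \left(- \frac{27}{8}\right) = \frac{450603}{4}$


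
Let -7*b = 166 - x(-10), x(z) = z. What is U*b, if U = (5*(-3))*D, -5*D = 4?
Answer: -2112/7 ≈ -301.71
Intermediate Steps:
D = -⅘ (D = -⅕*4 = -⅘ ≈ -0.80000)
U = 12 (U = (5*(-3))*(-⅘) = -15*(-⅘) = 12)
b = -176/7 (b = -(166 - 1*(-10))/7 = -(166 + 10)/7 = -⅐*176 = -176/7 ≈ -25.143)
U*b = 12*(-176/7) = -2112/7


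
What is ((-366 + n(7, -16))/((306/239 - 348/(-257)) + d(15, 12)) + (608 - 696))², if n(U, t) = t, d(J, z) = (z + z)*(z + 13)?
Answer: 2690973868920978481/342538919949249 ≈ 7856.0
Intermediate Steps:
d(J, z) = 2*z*(13 + z) (d(J, z) = (2*z)*(13 + z) = 2*z*(13 + z))
((-366 + n(7, -16))/((306/239 - 348/(-257)) + d(15, 12)) + (608 - 696))² = ((-366 - 16)/((306/239 - 348/(-257)) + 2*12*(13 + 12)) + (608 - 696))² = (-382/((306*(1/239) - 348*(-1/257)) + 2*12*25) - 88)² = (-382/((306/239 + 348/257) + 600) - 88)² = (-382/(161814/61423 + 600) - 88)² = (-382/37015614/61423 - 88)² = (-382*61423/37015614 - 88)² = (-11731793/18507807 - 88)² = (-1640418809/18507807)² = 2690973868920978481/342538919949249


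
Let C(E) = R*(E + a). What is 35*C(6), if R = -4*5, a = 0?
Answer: -4200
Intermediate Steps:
R = -20
C(E) = -20*E (C(E) = -20*(E + 0) = -20*E)
35*C(6) = 35*(-20*6) = 35*(-120) = -4200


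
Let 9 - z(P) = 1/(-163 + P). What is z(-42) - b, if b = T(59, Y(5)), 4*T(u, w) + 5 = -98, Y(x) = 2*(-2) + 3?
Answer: 28499/820 ≈ 34.755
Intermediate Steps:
Y(x) = -1 (Y(x) = -4 + 3 = -1)
T(u, w) = -103/4 (T(u, w) = -5/4 + (¼)*(-98) = -5/4 - 49/2 = -103/4)
b = -103/4 ≈ -25.750
z(P) = 9 - 1/(-163 + P)
z(-42) - b = (-1468 + 9*(-42))/(-163 - 42) - 1*(-103/4) = (-1468 - 378)/(-205) + 103/4 = -1/205*(-1846) + 103/4 = 1846/205 + 103/4 = 28499/820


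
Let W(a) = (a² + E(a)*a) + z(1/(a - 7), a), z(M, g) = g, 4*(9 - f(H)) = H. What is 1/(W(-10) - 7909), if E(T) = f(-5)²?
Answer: -8/70957 ≈ -0.00011274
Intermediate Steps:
f(H) = 9 - H/4
E(T) = 1681/16 (E(T) = (9 - ¼*(-5))² = (9 + 5/4)² = (41/4)² = 1681/16)
W(a) = a² + 1697*a/16 (W(a) = (a² + 1681*a/16) + a = a² + 1697*a/16)
1/(W(-10) - 7909) = 1/((1/16)*(-10)*(1697 + 16*(-10)) - 7909) = 1/((1/16)*(-10)*(1697 - 160) - 7909) = 1/((1/16)*(-10)*1537 - 7909) = 1/(-7685/8 - 7909) = 1/(-70957/8) = -8/70957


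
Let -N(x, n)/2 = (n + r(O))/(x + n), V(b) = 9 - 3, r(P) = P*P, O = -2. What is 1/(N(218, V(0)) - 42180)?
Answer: -56/2362085 ≈ -2.3708e-5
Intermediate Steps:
r(P) = P²
V(b) = 6
N(x, n) = -2*(4 + n)/(n + x) (N(x, n) = -2*(n + (-2)²)/(x + n) = -2*(n + 4)/(n + x) = -2*(4 + n)/(n + x))
1/(N(218, V(0)) - 42180) = 1/(2*(-4 - 1*6)/(6 + 218) - 42180) = 1/(2*(-4 - 6)/224 - 42180) = 1/(2*(1/224)*(-10) - 42180) = 1/(-5/56 - 42180) = 1/(-2362085/56) = -56/2362085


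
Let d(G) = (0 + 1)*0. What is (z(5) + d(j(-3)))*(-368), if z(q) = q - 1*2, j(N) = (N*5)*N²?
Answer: -1104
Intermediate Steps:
j(N) = 5*N³ (j(N) = (5*N)*N² = 5*N³)
d(G) = 0 (d(G) = 1*0 = 0)
z(q) = -2 + q (z(q) = q - 2 = -2 + q)
(z(5) + d(j(-3)))*(-368) = ((-2 + 5) + 0)*(-368) = (3 + 0)*(-368) = 3*(-368) = -1104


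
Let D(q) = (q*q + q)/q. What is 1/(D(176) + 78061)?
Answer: 1/78238 ≈ 1.2782e-5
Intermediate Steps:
D(q) = (q + q²)/q (D(q) = (q² + q)/q = (q + q²)/q)
1/(D(176) + 78061) = 1/((1 + 176) + 78061) = 1/(177 + 78061) = 1/78238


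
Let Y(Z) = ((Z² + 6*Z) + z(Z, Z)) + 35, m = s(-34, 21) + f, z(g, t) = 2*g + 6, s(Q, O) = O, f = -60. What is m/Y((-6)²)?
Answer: -3/125 ≈ -0.024000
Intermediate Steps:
z(g, t) = 6 + 2*g
m = -39 (m = 21 - 60 = -39)
Y(Z) = 41 + Z² + 8*Z (Y(Z) = ((Z² + 6*Z) + (6 + 2*Z)) + 35 = (6 + Z² + 8*Z) + 35 = 41 + Z² + 8*Z)
m/Y((-6)²) = -39/(41 + ((-6)²)² + 8*(-6)²) = -39/(41 + 36² + 8*36) = -39/(41 + 1296 + 288) = -39/1625 = -39*1/1625 = -3/125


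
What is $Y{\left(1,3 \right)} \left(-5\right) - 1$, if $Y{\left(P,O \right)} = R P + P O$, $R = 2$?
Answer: $-26$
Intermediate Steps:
$Y{\left(P,O \right)} = 2 P + O P$ ($Y{\left(P,O \right)} = 2 P + P O = 2 P + O P$)
$Y{\left(1,3 \right)} \left(-5\right) - 1 = 1 \left(2 + 3\right) \left(-5\right) - 1 = 1 \cdot 5 \left(-5\right) - 1 = 5 \left(-5\right) - 1 = -25 - 1 = -26$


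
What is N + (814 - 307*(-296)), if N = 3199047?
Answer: 3290733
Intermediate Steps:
N + (814 - 307*(-296)) = 3199047 + (814 - 307*(-296)) = 3199047 + (814 + 90872) = 3199047 + 91686 = 3290733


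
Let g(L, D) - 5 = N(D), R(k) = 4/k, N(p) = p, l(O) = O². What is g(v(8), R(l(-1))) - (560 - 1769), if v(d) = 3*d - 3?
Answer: 1218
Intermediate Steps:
v(d) = -3 + 3*d
g(L, D) = 5 + D
g(v(8), R(l(-1))) - (560 - 1769) = (5 + 4/((-1)²)) - (560 - 1769) = (5 + 4/1) - 1*(-1209) = (5 + 4*1) + 1209 = (5 + 4) + 1209 = 9 + 1209 = 1218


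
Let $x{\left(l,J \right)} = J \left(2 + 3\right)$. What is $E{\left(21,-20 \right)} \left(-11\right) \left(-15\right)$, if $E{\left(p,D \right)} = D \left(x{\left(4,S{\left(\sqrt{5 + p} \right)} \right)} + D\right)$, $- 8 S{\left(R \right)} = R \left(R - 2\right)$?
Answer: $119625 - 4125 \sqrt{26} \approx 98592.0$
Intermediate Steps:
$S{\left(R \right)} = - \frac{R \left(-2 + R\right)}{8}$ ($S{\left(R \right)} = - \frac{R \left(R - 2\right)}{8} = - \frac{R \left(-2 + R\right)}{8}$)
$x{\left(l,J \right)} = 5 J$ ($x{\left(l,J \right)} = J 5 = 5 J$)
$E{\left(p,D \right)} = D \left(D + \frac{5 \sqrt{5 + p} \left(2 - \sqrt{5 + p}\right)}{8}\right)$ ($E{\left(p,D \right)} = D \left(5 \frac{\sqrt{5 + p} \left(2 - \sqrt{5 + p}\right)}{8} + D\right) = D \left(\frac{5 \sqrt{5 + p} \left(2 - \sqrt{5 + p}\right)}{8} + D\right) = D \left(D + \frac{5 \sqrt{5 + p} \left(2 - \sqrt{5 + p}\right)}{8}\right)$)
$E{\left(21,-20 \right)} \left(-11\right) \left(-15\right) = \frac{1}{8} \left(-20\right) \left(-25 - 105 + 8 \left(-20\right) + 10 \sqrt{5 + 21}\right) \left(-11\right) \left(-15\right) = \frac{1}{8} \left(-20\right) \left(-25 - 105 - 160 + 10 \sqrt{26}\right) \left(-11\right) \left(-15\right) = \frac{1}{8} \left(-20\right) \left(-290 + 10 \sqrt{26}\right) \left(-11\right) \left(-15\right) = \left(725 - 25 \sqrt{26}\right) \left(-11\right) \left(-15\right) = \left(-7975 + 275 \sqrt{26}\right) \left(-15\right) = 119625 - 4125 \sqrt{26}$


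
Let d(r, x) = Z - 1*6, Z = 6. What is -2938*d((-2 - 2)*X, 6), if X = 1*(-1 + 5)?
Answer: 0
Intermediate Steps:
X = 4 (X = 1*4 = 4)
d(r, x) = 0 (d(r, x) = 6 - 1*6 = 6 - 6 = 0)
-2938*d((-2 - 2)*X, 6) = -2938*0 = 0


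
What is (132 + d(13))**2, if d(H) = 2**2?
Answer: 18496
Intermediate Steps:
d(H) = 4
(132 + d(13))**2 = (132 + 4)**2 = 136**2 = 18496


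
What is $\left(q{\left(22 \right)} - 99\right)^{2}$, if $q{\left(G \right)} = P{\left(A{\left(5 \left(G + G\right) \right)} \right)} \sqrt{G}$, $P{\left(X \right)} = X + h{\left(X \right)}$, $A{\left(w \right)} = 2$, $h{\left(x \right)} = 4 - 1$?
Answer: $10351 - 990 \sqrt{22} \approx 5707.5$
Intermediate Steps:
$h{\left(x \right)} = 3$ ($h{\left(x \right)} = 4 - 1 = 3$)
$P{\left(X \right)} = 3 + X$ ($P{\left(X \right)} = X + 3 = 3 + X$)
$q{\left(G \right)} = 5 \sqrt{G}$ ($q{\left(G \right)} = \left(3 + 2\right) \sqrt{G} = 5 \sqrt{G}$)
$\left(q{\left(22 \right)} - 99\right)^{2} = \left(5 \sqrt{22} - 99\right)^{2} = \left(-99 + 5 \sqrt{22}\right)^{2}$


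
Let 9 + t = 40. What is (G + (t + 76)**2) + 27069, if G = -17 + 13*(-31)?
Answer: 38098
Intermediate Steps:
t = 31 (t = -9 + 40 = 31)
G = -420 (G = -17 - 403 = -420)
(G + (t + 76)**2) + 27069 = (-420 + (31 + 76)**2) + 27069 = (-420 + 107**2) + 27069 = (-420 + 11449) + 27069 = 11029 + 27069 = 38098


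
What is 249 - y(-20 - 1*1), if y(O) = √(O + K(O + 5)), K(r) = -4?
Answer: 249 - 5*I ≈ 249.0 - 5.0*I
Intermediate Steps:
y(O) = √(-4 + O) (y(O) = √(O - 4) = √(-4 + O))
249 - y(-20 - 1*1) = 249 - √(-4 + (-20 - 1*1)) = 249 - √(-4 + (-20 - 1)) = 249 - √(-4 - 21) = 249 - √(-25) = 249 - 5*I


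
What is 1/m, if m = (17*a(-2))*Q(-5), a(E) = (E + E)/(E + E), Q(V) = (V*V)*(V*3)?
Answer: -1/6375 ≈ -0.00015686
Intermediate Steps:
Q(V) = 3*V³ (Q(V) = V²*(3*V) = 3*V³)
a(E) = 1 (a(E) = (2*E)/((2*E)) = (2*E)*(1/(2*E)) = 1)
m = -6375 (m = (17*1)*(3*(-5)³) = 17*(3*(-125)) = 17*(-375) = -6375)
1/m = 1/(-6375) = -1/6375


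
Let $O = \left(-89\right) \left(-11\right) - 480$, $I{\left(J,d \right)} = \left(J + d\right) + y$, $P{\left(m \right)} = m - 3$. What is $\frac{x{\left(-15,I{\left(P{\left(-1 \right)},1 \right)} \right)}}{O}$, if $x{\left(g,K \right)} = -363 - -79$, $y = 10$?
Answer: $- \frac{284}{499} \approx -0.56914$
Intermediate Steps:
$P{\left(m \right)} = -3 + m$
$I{\left(J,d \right)} = 10 + J + d$ ($I{\left(J,d \right)} = \left(J + d\right) + 10 = 10 + J + d$)
$x{\left(g,K \right)} = -284$ ($x{\left(g,K \right)} = -363 + 79 = -284$)
$O = 499$ ($O = 979 - 480 = 499$)
$\frac{x{\left(-15,I{\left(P{\left(-1 \right)},1 \right)} \right)}}{O} = - \frac{284}{499}$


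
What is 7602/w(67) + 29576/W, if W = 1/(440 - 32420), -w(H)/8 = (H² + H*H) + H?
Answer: -11406836190067/12060 ≈ -9.4584e+8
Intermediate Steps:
w(H) = -16*H² - 8*H (w(H) = -8*((H² + H*H) + H) = -8*((H² + H²) + H) = -8*(2*H² + H) = -8*(H + 2*H²) = -16*H² - 8*H)
W = -1/31980 (W = 1/(-31980) = -1/31980 ≈ -3.1270e-5)
7602/w(67) + 29576/W = 7602/((-8*67*(1 + 2*67))) + 29576/(-1/31980) = 7602/((-8*67*(1 + 134))) + 29576*(-31980) = 7602/((-8*67*135)) - 945840480 = 7602/(-72360) - 945840480 = 7602*(-1/72360) - 945840480 = -1267/12060 - 945840480 = -11406836190067/12060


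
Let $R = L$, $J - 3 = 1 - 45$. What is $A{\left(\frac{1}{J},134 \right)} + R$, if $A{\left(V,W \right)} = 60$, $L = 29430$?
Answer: $29490$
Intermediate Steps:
$J = -41$ ($J = 3 + \left(1 - 45\right) = 3 - 44 = -41$)
$R = 29430$
$A{\left(\frac{1}{J},134 \right)} + R = 60 + 29430 = 29490$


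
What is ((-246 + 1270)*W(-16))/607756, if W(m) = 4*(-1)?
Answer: -1024/151939 ≈ -0.0067395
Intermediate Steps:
W(m) = -4
((-246 + 1270)*W(-16))/607756 = ((-246 + 1270)*(-4))/607756 = (1024*(-4))*(1/607756) = -4096*1/607756 = -1024/151939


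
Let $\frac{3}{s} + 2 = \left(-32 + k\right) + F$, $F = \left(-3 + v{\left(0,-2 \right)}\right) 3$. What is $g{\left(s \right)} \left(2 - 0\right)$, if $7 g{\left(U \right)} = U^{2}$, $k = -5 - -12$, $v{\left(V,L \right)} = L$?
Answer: $\frac{1}{686} \approx 0.0014577$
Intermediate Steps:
$k = 7$ ($k = -5 + 12 = 7$)
$F = -15$ ($F = \left(-3 - 2\right) 3 = \left(-5\right) 3 = -15$)
$s = - \frac{1}{14}$ ($s = \frac{3}{-2 + \left(\left(-32 + 7\right) - 15\right)} = \frac{3}{-2 - 40} = \frac{3}{-42} = 3 \left(- \frac{1}{42}\right) = - \frac{1}{14} \approx -0.071429$)
$g{\left(U \right)} = \frac{U^{2}}{7}$
$g{\left(s \right)} \left(2 - 0\right) = \frac{\left(- \frac{1}{14}\right)^{2}}{7} \left(2 - 0\right) = \frac{1}{7} \cdot \frac{1}{196} \left(2 + 0\right) = \frac{1}{1372} \cdot 2 = \frac{1}{686}$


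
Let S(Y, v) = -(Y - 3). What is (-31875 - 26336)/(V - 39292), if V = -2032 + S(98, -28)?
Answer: 58211/41419 ≈ 1.4054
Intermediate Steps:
S(Y, v) = 3 - Y (S(Y, v) = -(-3 + Y) = 3 - Y)
V = -2127 (V = -2032 + (3 - 1*98) = -2032 + (3 - 98) = -2032 - 95 = -2127)
(-31875 - 26336)/(V - 39292) = (-31875 - 26336)/(-2127 - 39292) = -58211/(-41419) = -58211*(-1/41419) = 58211/41419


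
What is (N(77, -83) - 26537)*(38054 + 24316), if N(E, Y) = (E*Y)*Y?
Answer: 31429240920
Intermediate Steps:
N(E, Y) = E*Y²
(N(77, -83) - 26537)*(38054 + 24316) = (77*(-83)² - 26537)*(38054 + 24316) = (77*6889 - 26537)*62370 = (530453 - 26537)*62370 = 503916*62370 = 31429240920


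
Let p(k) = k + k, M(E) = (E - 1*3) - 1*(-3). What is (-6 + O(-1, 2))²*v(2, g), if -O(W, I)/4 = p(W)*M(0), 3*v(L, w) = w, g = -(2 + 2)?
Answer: -48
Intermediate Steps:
M(E) = E (M(E) = (E - 3) + 3 = (-3 + E) + 3 = E)
g = -4 (g = -1*4 = -4)
v(L, w) = w/3
p(k) = 2*k
O(W, I) = 0 (O(W, I) = -4*2*W*0 = -4*0 = 0)
(-6 + O(-1, 2))²*v(2, g) = (-6 + 0)²*((⅓)*(-4)) = (-6)²*(-4/3) = 36*(-4/3) = -48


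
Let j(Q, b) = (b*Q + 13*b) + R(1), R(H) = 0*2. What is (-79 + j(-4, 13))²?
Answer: 1444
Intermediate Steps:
R(H) = 0
j(Q, b) = 13*b + Q*b (j(Q, b) = (b*Q + 13*b) + 0 = (Q*b + 13*b) + 0 = (13*b + Q*b) + 0 = 13*b + Q*b)
(-79 + j(-4, 13))² = (-79 + 13*(13 - 4))² = (-79 + 13*9)² = (-79 + 117)² = 38² = 1444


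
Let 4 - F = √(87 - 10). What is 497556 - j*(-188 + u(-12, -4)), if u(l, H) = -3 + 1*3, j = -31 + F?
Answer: 492480 - 188*√77 ≈ 4.9083e+5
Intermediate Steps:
F = 4 - √77 (F = 4 - √(87 - 10) = 4 - √77 ≈ -4.7750)
j = -27 - √77 (j = -31 + (4 - √77) = -27 - √77 ≈ -35.775)
u(l, H) = 0 (u(l, H) = -3 + 3 = 0)
497556 - j*(-188 + u(-12, -4)) = 497556 - (-27 - √77)*(-188 + 0) = 497556 - (-27 - √77)*(-188) = 497556 - (5076 + 188*√77) = 497556 + (-5076 - 188*√77) = 492480 - 188*√77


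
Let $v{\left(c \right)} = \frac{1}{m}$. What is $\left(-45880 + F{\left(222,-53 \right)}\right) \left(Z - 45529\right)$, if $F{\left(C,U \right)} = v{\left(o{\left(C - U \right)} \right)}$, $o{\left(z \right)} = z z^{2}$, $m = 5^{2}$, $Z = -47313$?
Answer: $\frac{106489681158}{25} \approx 4.2596 \cdot 10^{9}$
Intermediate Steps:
$m = 25$
$o{\left(z \right)} = z^{3}$
$v{\left(c \right)} = \frac{1}{25}$
$F{\left(C,U \right)} = \frac{1}{25}$
$\left(-45880 + F{\left(222,-53 \right)}\right) \left(Z - 45529\right) = \left(-45880 + \frac{1}{25}\right) \left(-47313 - 45529\right) = \left(- \frac{1146999}{25}\right) \left(-92842\right) = \frac{106489681158}{25}$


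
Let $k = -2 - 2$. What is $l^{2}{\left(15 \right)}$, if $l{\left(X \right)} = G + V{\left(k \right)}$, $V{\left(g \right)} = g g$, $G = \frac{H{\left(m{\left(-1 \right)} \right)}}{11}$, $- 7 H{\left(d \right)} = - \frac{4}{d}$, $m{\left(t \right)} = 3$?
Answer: $\frac{13690000}{53361} \approx 256.55$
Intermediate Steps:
$H{\left(d \right)} = \frac{4}{7 d}$ ($H{\left(d \right)} = - \frac{\left(-4\right) \frac{1}{d}}{7} = \frac{4}{7 d}$)
$k = -4$ ($k = -2 - 2 = -4$)
$G = \frac{4}{231}$ ($G = \frac{\frac{4}{7} \cdot \frac{1}{3}}{11} = \frac{4}{7} \cdot \frac{1}{3} \cdot \frac{1}{11} = \frac{4}{21} \cdot \frac{1}{11} = \frac{4}{231} \approx 0.017316$)
$V{\left(g \right)} = g^{2}$
$l{\left(X \right)} = \frac{3700}{231}$ ($l{\left(X \right)} = \frac{4}{231} + \left(-4\right)^{2} = \frac{4}{231} + 16 = \frac{3700}{231}$)
$l^{2}{\left(15 \right)} = \left(\frac{3700}{231}\right)^{2} = \frac{13690000}{53361}$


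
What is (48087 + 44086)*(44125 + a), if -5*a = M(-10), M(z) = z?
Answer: 4067317971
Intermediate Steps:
a = 2 (a = -⅕*(-10) = 2)
(48087 + 44086)*(44125 + a) = (48087 + 44086)*(44125 + 2) = 92173*44127 = 4067317971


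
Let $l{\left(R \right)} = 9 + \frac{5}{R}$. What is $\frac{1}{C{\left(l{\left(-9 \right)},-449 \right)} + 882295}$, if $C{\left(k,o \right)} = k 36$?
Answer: $\frac{1}{882599} \approx 1.133 \cdot 10^{-6}$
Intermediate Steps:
$C{\left(k,o \right)} = 36 k$
$\frac{1}{C{\left(l{\left(-9 \right)},-449 \right)} + 882295} = \frac{1}{36 \left(9 + \frac{5}{-9}\right) + 882295} = \frac{1}{36 \left(9 + 5 \left(- \frac{1}{9}\right)\right) + 882295} = \frac{1}{36 \left(9 - \frac{5}{9}\right) + 882295} = \frac{1}{36 \cdot \frac{76}{9} + 882295} = \frac{1}{304 + 882295} = \frac{1}{882599}$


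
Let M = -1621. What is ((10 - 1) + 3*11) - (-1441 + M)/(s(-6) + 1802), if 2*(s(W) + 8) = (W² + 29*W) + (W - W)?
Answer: 75512/1725 ≈ 43.775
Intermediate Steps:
s(W) = -8 + W²/2 + 29*W/2 (s(W) = -8 + ((W² + 29*W) + (W - W))/2 = -8 + ((W² + 29*W) + 0)/2 = -8 + (W² + 29*W)/2 = -8 + (W²/2 + 29*W/2) = -8 + W²/2 + 29*W/2)
((10 - 1) + 3*11) - (-1441 + M)/(s(-6) + 1802) = ((10 - 1) + 3*11) - (-1441 - 1621)/((-8 + (½)*(-6)² + (29/2)*(-6)) + 1802) = (9 + 33) - (-3062)/((-8 + (½)*36 - 87) + 1802) = 42 - (-3062)/((-8 + 18 - 87) + 1802) = 42 - (-3062)/(-77 + 1802) = 42 - (-3062)/1725 = 42 - 1*(-3062/1725) = 42 + 3062/1725 = 75512/1725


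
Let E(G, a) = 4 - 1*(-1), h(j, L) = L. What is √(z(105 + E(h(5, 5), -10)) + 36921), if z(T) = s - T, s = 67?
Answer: √36878 ≈ 192.04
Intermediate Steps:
E(G, a) = 5 (E(G, a) = 4 + 1 = 5)
z(T) = 67 - T
√(z(105 + E(h(5, 5), -10)) + 36921) = √((67 - (105 + 5)) + 36921) = √((67 - 1*110) + 36921) = √((67 - 110) + 36921) = √(-43 + 36921) = √36878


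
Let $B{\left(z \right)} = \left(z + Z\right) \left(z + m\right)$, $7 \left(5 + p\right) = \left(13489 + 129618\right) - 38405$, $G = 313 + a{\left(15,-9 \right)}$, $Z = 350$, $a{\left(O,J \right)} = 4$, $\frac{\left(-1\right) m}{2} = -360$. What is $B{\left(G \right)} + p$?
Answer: $\frac{4946420}{7} \approx 7.0663 \cdot 10^{5}$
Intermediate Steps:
$m = 720$ ($m = \left(-2\right) \left(-360\right) = 720$)
$G = 317$ ($G = 313 + 4 = 317$)
$p = \frac{104667}{7}$ ($p = -5 + \frac{\left(13489 + 129618\right) - 38405}{7} = -5 + \frac{143107 - 38405}{7} = -5 + \frac{1}{7} \cdot 104702 = -5 + \frac{104702}{7} = \frac{104667}{7} \approx 14952.0$)
$B{\left(z \right)} = \left(350 + z\right) \left(720 + z\right)$ ($B{\left(z \right)} = \left(z + 350\right) \left(z + 720\right) = \left(350 + z\right) \left(720 + z\right)$)
$B{\left(G \right)} + p = \left(252000 + 317^{2} + 1070 \cdot 317\right) + \frac{104667}{7} = \left(252000 + 100489 + 339190\right) + \frac{104667}{7} = 691679 + \frac{104667}{7} = \frac{4946420}{7}$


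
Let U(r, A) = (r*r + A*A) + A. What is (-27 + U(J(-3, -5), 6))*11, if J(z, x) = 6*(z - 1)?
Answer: 6501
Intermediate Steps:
J(z, x) = -6 + 6*z (J(z, x) = 6*(-1 + z) = -6 + 6*z)
U(r, A) = A + A² + r² (U(r, A) = (r² + A²) + A = (A² + r²) + A = A + A² + r²)
(-27 + U(J(-3, -5), 6))*11 = (-27 + (6 + 6² + (-6 + 6*(-3))²))*11 = (-27 + (6 + 36 + (-6 - 18)²))*11 = (-27 + (6 + 36 + (-24)²))*11 = (-27 + (6 + 36 + 576))*11 = (-27 + 618)*11 = 591*11 = 6501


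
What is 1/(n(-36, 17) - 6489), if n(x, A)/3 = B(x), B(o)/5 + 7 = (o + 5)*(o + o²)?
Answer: -1/592494 ≈ -1.6878e-6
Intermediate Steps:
B(o) = -35 + 5*(5 + o)*(o + o²) (B(o) = -35 + 5*((o + 5)*(o + o²)) = -35 + 5*((5 + o)*(o + o²)) = -35 + 5*(5 + o)*(o + o²))
n(x, A) = -105 + 15*x³ + 75*x + 90*x² (n(x, A) = 3*(-35 + 5*x³ + 25*x + 30*x²) = -105 + 15*x³ + 75*x + 90*x²)
1/(n(-36, 17) - 6489) = 1/((-105 + 15*(-36)³ + 75*(-36) + 90*(-36)²) - 6489) = 1/((-105 + 15*(-46656) - 2700 + 90*1296) - 6489) = 1/((-105 - 699840 - 2700 + 116640) - 6489) = 1/(-586005 - 6489) = 1/(-592494) = -1/592494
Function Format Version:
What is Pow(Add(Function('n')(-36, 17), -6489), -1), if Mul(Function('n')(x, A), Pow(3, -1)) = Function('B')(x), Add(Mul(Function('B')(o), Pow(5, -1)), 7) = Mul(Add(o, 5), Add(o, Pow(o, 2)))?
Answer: Rational(-1, 592494) ≈ -1.6878e-6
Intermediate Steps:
Function('B')(o) = Add(-35, Mul(5, Add(5, o), Add(o, Pow(o, 2)))) (Function('B')(o) = Add(-35, Mul(5, Mul(Add(o, 5), Add(o, Pow(o, 2))))) = Add(-35, Mul(5, Mul(Add(5, o), Add(o, Pow(o, 2))))) = Add(-35, Mul(5, Add(5, o), Add(o, Pow(o, 2)))))
Function('n')(x, A) = Add(-105, Mul(15, Pow(x, 3)), Mul(75, x), Mul(90, Pow(x, 2))) (Function('n')(x, A) = Mul(3, Add(-35, Mul(5, Pow(x, 3)), Mul(25, x), Mul(30, Pow(x, 2)))) = Add(-105, Mul(15, Pow(x, 3)), Mul(75, x), Mul(90, Pow(x, 2))))
Pow(Add(Function('n')(-36, 17), -6489), -1) = Pow(Add(Add(-105, Mul(15, Pow(-36, 3)), Mul(75, -36), Mul(90, Pow(-36, 2))), -6489), -1) = Pow(Add(Add(-105, Mul(15, -46656), -2700, Mul(90, 1296)), -6489), -1) = Pow(Add(Add(-105, -699840, -2700, 116640), -6489), -1) = Pow(Add(-586005, -6489), -1) = Pow(-592494, -1) = Rational(-1, 592494)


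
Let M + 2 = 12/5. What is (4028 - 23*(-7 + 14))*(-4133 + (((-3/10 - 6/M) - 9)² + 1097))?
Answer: -945678717/100 ≈ -9.4568e+6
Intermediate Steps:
M = ⅖ (M = -2 + 12/5 = ⅖ ≈ 0.40000)
(4028 - 23*(-7 + 14))*(-4133 + (((-3/10 - 6/M) - 9)² + 1097)) = (4028 - 23*(-7 + 14))*(-4133 + (((-3/10 - 6/⅖) - 9)² + 1097)) = (4028 - 23*7)*(-4133 + (((-3*⅒ - 6*5/2) - 9)² + 1097)) = (4028 - 161)*(-4133 + (((-3/10 - 15) - 9)² + 1097)) = 3867*(-4133 + ((-153/10 - 9)² + 1097)) = 3867*(-4133 + ((-243/10)² + 1097)) = 3867*(-4133 + (59049/100 + 1097)) = 3867*(-4133 + 168749/100) = 3867*(-244551/100) = -945678717/100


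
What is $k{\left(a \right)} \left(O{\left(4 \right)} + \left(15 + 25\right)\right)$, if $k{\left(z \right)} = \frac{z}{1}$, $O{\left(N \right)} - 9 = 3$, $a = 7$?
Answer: $364$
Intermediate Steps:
$O{\left(N \right)} = 12$ ($O{\left(N \right)} = 9 + 3 = 12$)
$k{\left(z \right)} = z$ ($k{\left(z \right)} = z 1 = z$)
$k{\left(a \right)} \left(O{\left(4 \right)} + \left(15 + 25\right)\right) = 7 \left(12 + \left(15 + 25\right)\right) = 7 \left(12 + 40\right) = 7 \cdot 52 = 364$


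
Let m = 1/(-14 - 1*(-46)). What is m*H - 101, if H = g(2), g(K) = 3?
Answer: -3229/32 ≈ -100.91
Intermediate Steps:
m = 1/32 (m = 1/(-14 + 46) = 1/32 ≈ 0.031250)
H = 3
m*H - 101 = (1/32)*3 - 101 = 3/32 - 101 = -3229/32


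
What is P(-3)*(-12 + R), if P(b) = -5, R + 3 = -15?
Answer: 150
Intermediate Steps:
R = -18 (R = -3 - 15 = -18)
P(-3)*(-12 + R) = -5*(-12 - 18) = -5*(-30) = 150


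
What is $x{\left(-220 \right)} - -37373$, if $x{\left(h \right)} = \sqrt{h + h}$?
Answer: $37373 + 2 i \sqrt{110} \approx 37373.0 + 20.976 i$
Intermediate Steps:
$x{\left(h \right)} = \sqrt{2} \sqrt{h}$ ($x{\left(h \right)} = \sqrt{2 h} = \sqrt{2} \sqrt{h}$)
$x{\left(-220 \right)} - -37373 = \sqrt{2} \sqrt{-220} - -37373 = \sqrt{2} \cdot 2 i \sqrt{55} + 37373 = 2 i \sqrt{110} + 37373 = 37373 + 2 i \sqrt{110}$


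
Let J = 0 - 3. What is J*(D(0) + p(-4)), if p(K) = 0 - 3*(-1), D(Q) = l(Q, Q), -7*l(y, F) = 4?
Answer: -51/7 ≈ -7.2857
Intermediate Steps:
l(y, F) = -4/7 (l(y, F) = -⅐*4 = -4/7)
D(Q) = -4/7
p(K) = 3 (p(K) = 0 + 3 = 3)
J = -3
J*(D(0) + p(-4)) = -3*(-4/7 + 3) = -3*17/7 = -51/7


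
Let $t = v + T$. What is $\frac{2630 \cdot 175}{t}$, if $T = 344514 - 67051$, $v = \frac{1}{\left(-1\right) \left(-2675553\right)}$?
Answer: $\frac{123142326825}{74236696204} \approx 1.6588$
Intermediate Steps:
$v = \frac{1}{2675553} \approx 3.7375 \cdot 10^{-7}$
$T = 277463$ ($T = 344514 - 67051 = 277463$)
$t = \frac{742366962040}{2675553}$ ($t = \frac{1}{2675553} + 277463 = \frac{742366962040}{2675553} \approx 2.7746 \cdot 10^{5}$)
$\frac{2630 \cdot 175}{t} = \frac{2630 \cdot 175}{\frac{742366962040}{2675553}} = 460250 \cdot \frac{2675553}{742366962040} = \frac{123142326825}{74236696204}$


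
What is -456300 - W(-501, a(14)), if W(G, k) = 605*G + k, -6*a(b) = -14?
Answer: -459592/3 ≈ -1.5320e+5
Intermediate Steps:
a(b) = 7/3 (a(b) = -⅙*(-14) = 7/3)
W(G, k) = k + 605*G
-456300 - W(-501, a(14)) = -456300 - (7/3 + 605*(-501)) = -456300 - (7/3 - 303105) = -456300 - 1*(-909308/3) = -456300 + 909308/3 = -459592/3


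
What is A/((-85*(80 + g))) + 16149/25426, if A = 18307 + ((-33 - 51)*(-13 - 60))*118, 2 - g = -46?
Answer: -9343708019/138317440 ≈ -67.553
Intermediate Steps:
g = 48 (g = 2 - 1*(-46) = 2 + 46 = 48)
A = 741883 (A = 18307 - 84*(-73)*118 = 18307 + 6132*118 = 18307 + 723576 = 741883)
A/((-85*(80 + g))) + 16149/25426 = 741883/((-85*(80 + 48))) + 16149/25426 = 741883/((-85*128)) + 16149*(1/25426) = 741883/(-10880) + 16149/25426 = 741883*(-1/10880) + 16149/25426 = -741883/10880 + 16149/25426 = -9343708019/138317440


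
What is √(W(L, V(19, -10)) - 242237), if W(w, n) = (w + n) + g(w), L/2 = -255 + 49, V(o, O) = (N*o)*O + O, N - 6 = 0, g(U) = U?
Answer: 149*I*√11 ≈ 494.18*I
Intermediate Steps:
N = 6 (N = 6 + 0 = 6)
V(o, O) = O + 6*O*o (V(o, O) = (6*o)*O + O = 6*O*o + O = O + 6*O*o)
L = -412 (L = 2*(-255 + 49) = 2*(-206) = -412)
W(w, n) = n + 2*w (W(w, n) = (w + n) + w = (n + w) + w = n + 2*w)
√(W(L, V(19, -10)) - 242237) = √((-10*(1 + 6*19) + 2*(-412)) - 242237) = √((-10*(1 + 114) - 824) - 242237) = √((-10*115 - 824) - 242237) = √((-1150 - 824) - 242237) = √(-1974 - 242237) = √(-244211) = 149*I*√11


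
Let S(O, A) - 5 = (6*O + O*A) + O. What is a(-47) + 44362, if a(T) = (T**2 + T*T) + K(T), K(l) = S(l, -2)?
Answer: 48550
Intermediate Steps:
S(O, A) = 5 + 7*O + A*O (S(O, A) = 5 + ((6*O + O*A) + O) = 5 + ((6*O + A*O) + O) = 5 + (7*O + A*O) = 5 + 7*O + A*O)
K(l) = 5 + 5*l (K(l) = 5 + 7*l - 2*l = 5 + 5*l)
a(T) = 5 + 2*T**2 + 5*T (a(T) = (T**2 + T*T) + (5 + 5*T) = (T**2 + T**2) + (5 + 5*T) = 2*T**2 + (5 + 5*T) = 5 + 2*T**2 + 5*T)
a(-47) + 44362 = (5 + 2*(-47)**2 + 5*(-47)) + 44362 = (5 + 2*2209 - 235) + 44362 = (5 + 4418 - 235) + 44362 = 4188 + 44362 = 48550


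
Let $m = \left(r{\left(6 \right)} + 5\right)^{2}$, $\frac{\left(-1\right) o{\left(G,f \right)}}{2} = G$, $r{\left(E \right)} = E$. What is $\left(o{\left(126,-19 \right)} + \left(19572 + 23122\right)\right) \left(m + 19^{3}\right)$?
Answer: $296245160$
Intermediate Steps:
$o{\left(G,f \right)} = - 2 G$
$m = 121$ ($m = \left(6 + 5\right)^{2} = 11^{2} = 121$)
$\left(o{\left(126,-19 \right)} + \left(19572 + 23122\right)\right) \left(m + 19^{3}\right) = \left(\left(-2\right) 126 + \left(19572 + 23122\right)\right) \left(121 + 19^{3}\right) = \left(-252 + 42694\right) \left(121 + 6859\right) = 42442 \cdot 6980 = 296245160$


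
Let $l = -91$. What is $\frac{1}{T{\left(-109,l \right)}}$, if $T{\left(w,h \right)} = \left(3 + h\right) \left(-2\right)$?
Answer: $\frac{1}{176} \approx 0.0056818$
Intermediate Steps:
$T{\left(w,h \right)} = -6 - 2 h$
$\frac{1}{T{\left(-109,l \right)}} = \frac{1}{-6 - -182} = \frac{1}{-6 + 182} = \frac{1}{176}$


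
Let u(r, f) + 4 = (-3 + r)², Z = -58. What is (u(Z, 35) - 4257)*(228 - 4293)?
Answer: 2195100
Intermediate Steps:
u(r, f) = -4 + (-3 + r)²
(u(Z, 35) - 4257)*(228 - 4293) = ((-4 + (-3 - 58)²) - 4257)*(228 - 4293) = ((-4 + (-61)²) - 4257)*(-4065) = ((-4 + 3721) - 4257)*(-4065) = (3717 - 4257)*(-4065) = -540*(-4065) = 2195100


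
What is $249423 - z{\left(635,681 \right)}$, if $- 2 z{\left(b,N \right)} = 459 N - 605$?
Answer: $405410$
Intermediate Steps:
$z{\left(b,N \right)} = \frac{605}{2} - \frac{459 N}{2}$ ($z{\left(b,N \right)} = - \frac{459 N - 605}{2} = - \frac{-605 + 459 N}{2} = \frac{605}{2} - \frac{459 N}{2}$)
$249423 - z{\left(635,681 \right)} = 249423 - \left(\frac{605}{2} - \frac{312579}{2}\right) = 249423 - -155987 = 249423 + 155987 = 405410$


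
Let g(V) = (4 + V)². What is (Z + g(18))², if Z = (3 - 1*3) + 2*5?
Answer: 244036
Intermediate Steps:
Z = 10 (Z = (3 - 3) + 10 = 0 + 10 = 10)
(Z + g(18))² = (10 + (4 + 18)²)² = (10 + 22²)² = (10 + 484)² = 494² = 244036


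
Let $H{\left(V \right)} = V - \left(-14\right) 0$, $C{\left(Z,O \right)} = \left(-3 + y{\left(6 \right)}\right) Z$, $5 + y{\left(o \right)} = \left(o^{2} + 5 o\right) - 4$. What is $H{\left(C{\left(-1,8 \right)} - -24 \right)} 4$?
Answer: $-120$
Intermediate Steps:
$y{\left(o \right)} = -9 + o^{2} + 5 o$ ($y{\left(o \right)} = -5 - \left(4 - o^{2} - 5 o\right) = -5 + \left(-4 + o^{2} + 5 o\right) = -9 + o^{2} + 5 o$)
$C{\left(Z,O \right)} = 54 Z$ ($C{\left(Z,O \right)} = \left(-3 + \left(-9 + 6^{2} + 5 \cdot 6\right)\right) Z = \left(-3 + \left(-9 + 36 + 30\right)\right) Z = \left(-3 + 57\right) Z = 54 Z$)
$H{\left(V \right)} = V$ ($H{\left(V \right)} = V - 0 = V + 0 = V$)
$H{\left(C{\left(-1,8 \right)} - -24 \right)} 4 = \left(54 \left(-1\right) - -24\right) 4 = \left(-54 + 24\right) 4 = \left(-30\right) 4 = -120$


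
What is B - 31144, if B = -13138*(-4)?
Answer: 21408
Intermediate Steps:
B = 52552
B - 31144 = 52552 - 31144 = 21408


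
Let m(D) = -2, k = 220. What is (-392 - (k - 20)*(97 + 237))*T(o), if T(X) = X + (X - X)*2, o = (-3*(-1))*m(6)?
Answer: 403152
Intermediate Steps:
o = -6 (o = -3*(-1)*(-2) = 3*(-2) = -6)
T(X) = X (T(X) = X + 0*2 = X + 0 = X)
(-392 - (k - 20)*(97 + 237))*T(o) = (-392 - (220 - 20)*(97 + 237))*(-6) = (-392 - 200*334)*(-6) = (-392 - 1*66800)*(-6) = (-392 - 66800)*(-6) = -67192*(-6) = 403152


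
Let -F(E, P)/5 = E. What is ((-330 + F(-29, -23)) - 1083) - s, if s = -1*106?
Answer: -1162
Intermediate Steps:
F(E, P) = -5*E
s = -106
((-330 + F(-29, -23)) - 1083) - s = ((-330 - 5*(-29)) - 1083) - 1*(-106) = ((-330 + 145) - 1083) + 106 = (-185 - 1083) + 106 = -1268 + 106 = -1162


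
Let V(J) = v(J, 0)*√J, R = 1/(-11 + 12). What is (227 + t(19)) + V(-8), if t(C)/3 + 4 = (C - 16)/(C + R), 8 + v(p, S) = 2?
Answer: 4309/20 - 12*I*√2 ≈ 215.45 - 16.971*I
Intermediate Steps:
v(p, S) = -6 (v(p, S) = -8 + 2 = -6)
R = 1 (R = 1/1 = 1)
t(C) = -12 + 3*(-16 + C)/(1 + C) (t(C) = -12 + 3*((C - 16)/(C + 1)) = -12 + 3*((-16 + C)/(1 + C)) = -12 + 3*(-16 + C)/(1 + C))
V(J) = -6*√J
(227 + t(19)) + V(-8) = (227 + 3*(-20 - 3*19)/(1 + 19)) - 12*I*√2 = (227 + 3*(-20 - 57)/20) - 12*I*√2 = (227 + 3*(1/20)*(-77)) - 12*I*√2 = (227 - 231/20) - 12*I*√2 = 4309/20 - 12*I*√2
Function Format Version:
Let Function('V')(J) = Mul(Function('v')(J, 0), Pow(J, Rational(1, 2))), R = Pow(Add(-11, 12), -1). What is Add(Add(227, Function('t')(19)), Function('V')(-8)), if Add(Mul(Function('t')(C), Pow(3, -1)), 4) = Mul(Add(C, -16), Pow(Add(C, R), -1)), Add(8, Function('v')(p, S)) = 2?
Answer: Add(Rational(4309, 20), Mul(-12, I, Pow(2, Rational(1, 2)))) ≈ Add(215.45, Mul(-16.971, I))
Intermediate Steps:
Function('v')(p, S) = -6 (Function('v')(p, S) = Add(-8, 2) = -6)
R = 1 (R = Pow(1, -1) = 1)
Function('t')(C) = Add(-12, Mul(3, Pow(Add(1, C), -1), Add(-16, C))) (Function('t')(C) = Add(-12, Mul(3, Mul(Add(C, -16), Pow(Add(C, 1), -1)))) = Add(-12, Mul(3, Mul(Add(-16, C), Pow(Add(1, C), -1)))) = Add(-12, Mul(3, Mul(Pow(Add(1, C), -1), Add(-16, C)))) = Add(-12, Mul(3, Pow(Add(1, C), -1), Add(-16, C))))
Function('V')(J) = Mul(-6, Pow(J, Rational(1, 2)))
Add(Add(227, Function('t')(19)), Function('V')(-8)) = Add(Add(227, Mul(3, Pow(Add(1, 19), -1), Add(-20, Mul(-3, 19)))), Mul(-6, Pow(-8, Rational(1, 2)))) = Add(Add(227, Mul(3, Pow(20, -1), Add(-20, -57))), Mul(-6, Mul(2, I, Pow(2, Rational(1, 2))))) = Add(Add(227, Mul(3, Rational(1, 20), -77)), Mul(-12, I, Pow(2, Rational(1, 2)))) = Add(Add(227, Rational(-231, 20)), Mul(-12, I, Pow(2, Rational(1, 2)))) = Add(Rational(4309, 20), Mul(-12, I, Pow(2, Rational(1, 2))))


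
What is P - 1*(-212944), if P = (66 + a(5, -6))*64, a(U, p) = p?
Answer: 216784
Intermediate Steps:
P = 3840 (P = (66 - 6)*64 = 60*64 = 3840)
P - 1*(-212944) = 3840 - 1*(-212944) = 3840 + 212944 = 216784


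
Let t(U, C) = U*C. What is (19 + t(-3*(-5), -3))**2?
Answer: 676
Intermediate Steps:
t(U, C) = C*U
(19 + t(-3*(-5), -3))**2 = (19 - (-9)*(-5))**2 = (19 - 3*15)**2 = (19 - 45)**2 = (-26)**2 = 676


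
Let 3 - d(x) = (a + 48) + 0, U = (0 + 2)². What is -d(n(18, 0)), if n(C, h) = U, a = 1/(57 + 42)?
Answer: 4456/99 ≈ 45.010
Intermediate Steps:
a = 1/99 ≈ 0.010101
U = 4 (U = 2² = 4)
n(C, h) = 4
d(x) = -4456/99 (d(x) = 3 - ((1/99 + 48) + 0) = 3 - (4753/99 + 0) = 3 - 1*4753/99 = 3 - 4753/99 = -4456/99)
-d(n(18, 0)) = -1*(-4456/99) = 4456/99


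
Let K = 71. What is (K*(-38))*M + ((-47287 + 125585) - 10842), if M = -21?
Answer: 124114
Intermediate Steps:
(K*(-38))*M + ((-47287 + 125585) - 10842) = (71*(-38))*(-21) + ((-47287 + 125585) - 10842) = -2698*(-21) + (78298 - 10842) = 56658 + 67456 = 124114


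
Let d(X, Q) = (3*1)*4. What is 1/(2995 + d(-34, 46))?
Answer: 1/3007 ≈ 0.00033256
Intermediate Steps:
d(X, Q) = 12 (d(X, Q) = 3*4 = 12)
1/(2995 + d(-34, 46)) = 1/(2995 + 12) = 1/3007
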